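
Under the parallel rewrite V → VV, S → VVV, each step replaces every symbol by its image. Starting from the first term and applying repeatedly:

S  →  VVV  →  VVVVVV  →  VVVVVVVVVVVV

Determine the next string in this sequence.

VVVVVVVVVVVVVVVVVVVVVVVV

Rewriting each symbol of VVVVVVVVVVVV: V→VV, V→VV, V→VV, V→VV, V→VV, V→VV, V→VV, V→VV, V→VV, V→VV, V→VV, V→VV, which concatenates to VV VV VV VV VV VV VV VV VV VV VV VV.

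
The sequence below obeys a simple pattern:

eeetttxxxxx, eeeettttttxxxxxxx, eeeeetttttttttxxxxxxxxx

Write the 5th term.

Term n consists of n+2 e's, followed by 3n t's, followed by 2n+3 x's (n = 1, 2, …).
Setting n = 5 gives 7, 15, 13 characters in each block.

eeeeeeetttttttttttttttxxxxxxxxxxxxx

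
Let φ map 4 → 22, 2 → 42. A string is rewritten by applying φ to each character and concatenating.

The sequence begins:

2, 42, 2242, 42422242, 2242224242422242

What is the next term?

φ(2242224242422242) expands symbol-by-symbol to 42 42 22 42 42 42 22 42 22 42 22 42 42 42 22 42; joining the 16 pieces gives the next term.

42422242424222422242224242422242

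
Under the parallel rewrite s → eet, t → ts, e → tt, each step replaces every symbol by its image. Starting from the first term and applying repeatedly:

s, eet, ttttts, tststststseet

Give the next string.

Rewriting the 13 symbols of tststststseet one by one yields ts eet ts eet ts eet ts eet ts eet tt tt ts; concatenated:

tseettseettseettseettseetttttts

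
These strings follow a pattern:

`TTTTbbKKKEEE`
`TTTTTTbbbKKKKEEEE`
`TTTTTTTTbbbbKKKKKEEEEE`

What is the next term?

Reading off run lengths: T runs 4, 6, 8; b runs 2, 3, 4; K runs 3, 4, 5; E runs 3, 4, 5 — each is linear in n, where the shown terms are n = 2, 3, 4.
Setting n = 5 gives 10, 5, 6, 6 characters in each block.

TTTTTTTTTTbbbbbKKKKKKEEEEEE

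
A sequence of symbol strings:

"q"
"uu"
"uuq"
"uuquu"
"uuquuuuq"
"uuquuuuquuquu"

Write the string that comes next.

uuquuuuquuquuuuquuuuq

From term 3 onward, concatenate the last term with the second-to-last: uu·q = uuq, uuq·uu = uuquu, …
So term 7 is uuquuuuquuquu·uuquuuuq.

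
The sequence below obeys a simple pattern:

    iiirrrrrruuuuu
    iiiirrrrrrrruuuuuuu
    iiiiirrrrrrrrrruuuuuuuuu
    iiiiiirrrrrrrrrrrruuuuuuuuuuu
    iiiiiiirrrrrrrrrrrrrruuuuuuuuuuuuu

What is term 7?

Term n consists of n i's, followed by 2n r's, followed by 2n-1 u's, where the shown terms are n = 3, 4, 5, 6, 7.
At n = 9 the blocks have lengths 9, 18, 17.

iiiiiiiiirrrrrrrrrrrrrrrrrruuuuuuuuuuuuuuuuu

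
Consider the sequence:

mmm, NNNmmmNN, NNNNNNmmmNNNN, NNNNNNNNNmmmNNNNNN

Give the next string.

NNNNNNNNNNNNmmmNNNNNNNN

Each term wraps the previous one in NNN on the left and NN on the right.
One more step from NNNNNNNNNmmmNNNNNN gives the answer.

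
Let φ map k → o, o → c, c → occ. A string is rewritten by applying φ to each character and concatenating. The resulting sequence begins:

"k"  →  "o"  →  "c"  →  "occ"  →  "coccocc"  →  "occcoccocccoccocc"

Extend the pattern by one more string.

φ(occcoccocccoccocc) expands symbol-by-symbol to c occ occ occ c occ occ c occ occ occ c occ occ c occ occ; joining the 17 pieces gives the next term.

coccoccocccoccocccoccoccocccoccocccoccocc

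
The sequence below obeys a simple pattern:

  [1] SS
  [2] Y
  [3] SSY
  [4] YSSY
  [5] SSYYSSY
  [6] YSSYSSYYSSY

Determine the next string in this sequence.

SSYYSSYYSSYSSYYSSY

From term 3 onward, concatenate the second-to-last term with the last: SS·Y = SSY, Y·SSY = YSSY, …
So term 7 is SSYYSSY·YSSYSSYYSSY.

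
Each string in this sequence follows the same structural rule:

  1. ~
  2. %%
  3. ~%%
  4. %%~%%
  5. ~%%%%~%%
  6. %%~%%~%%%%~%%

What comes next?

~%%%%~%%%%~%%~%%%%~%%

This is a Fibonacci-style word recurrence s(k) = s(k−2)·s(k−1): e.g. ~·%% = ~%%.
So term 7 is ~%%%%~%%·%%~%%~%%%%~%%.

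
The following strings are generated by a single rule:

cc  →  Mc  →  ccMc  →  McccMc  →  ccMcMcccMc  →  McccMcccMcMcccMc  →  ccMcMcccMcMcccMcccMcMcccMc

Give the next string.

From term 3 onward, concatenate the second-to-last term with the last: cc·Mc = ccMc, Mc·ccMc = McccMc, …
So term 8 is McccMcccMcMcccMc·ccMcMcccMcMcccMcccMcMcccMc.

McccMcccMcMcccMcccMcMcccMcMcccMcccMcMcccMc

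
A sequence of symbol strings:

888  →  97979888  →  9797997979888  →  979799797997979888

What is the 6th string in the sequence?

Every step adds 97979 at the front: s(k+1) = 97979·s(k).
From 979799797997979888, 2 further steps: 979799797997979888 → 97979979799797997979888 → (answer).

9797997979979799797997979888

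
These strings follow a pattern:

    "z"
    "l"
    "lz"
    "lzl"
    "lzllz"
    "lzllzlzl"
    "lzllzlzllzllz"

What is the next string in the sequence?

lzllzlzllzllzlzllzlzl

Each term (from the third on) is the previous term followed by the one before it: term 3 = l·z = lz.
The next term joins lzllzlzllzllz and lzllzlzl.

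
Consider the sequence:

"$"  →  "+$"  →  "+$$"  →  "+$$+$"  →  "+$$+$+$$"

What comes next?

+$$+$+$$+$$+$

From term 3 onward, concatenate the last term with the second-to-last: +$·$ = +$$, +$$·+$ = +$$+$, …
So term 6 is +$$+$+$$·+$$+$.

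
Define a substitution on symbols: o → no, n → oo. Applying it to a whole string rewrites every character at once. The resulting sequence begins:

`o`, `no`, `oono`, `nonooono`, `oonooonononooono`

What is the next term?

nonooonononooonooonooonononooono

Applying the rule to each of the 16 symbols of oonooonononooono gives the pieces no no oo no no no oo no oo no oo no no no oo no, which concatenate to the answer.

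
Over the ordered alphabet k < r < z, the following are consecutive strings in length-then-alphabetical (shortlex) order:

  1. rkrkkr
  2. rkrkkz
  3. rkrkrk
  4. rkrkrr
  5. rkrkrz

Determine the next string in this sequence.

Find the rightmost character of rkrkrz below z, bump it to the next letter, and reset everything to its right to k.

rkrkzk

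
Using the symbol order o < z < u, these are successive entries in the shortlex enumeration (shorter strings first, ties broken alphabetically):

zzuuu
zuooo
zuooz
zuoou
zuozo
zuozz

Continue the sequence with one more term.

zuozu

The successor of zuozz increments the rightmost position that isn't already u and resets every position after it to o.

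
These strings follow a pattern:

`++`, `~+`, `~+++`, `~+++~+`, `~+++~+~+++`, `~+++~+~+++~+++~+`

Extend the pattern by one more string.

Each term (from the third on) is the previous term followed by the one before it: term 3 = ~+·++ = ~+++.
Continuing: ~+++~+~+++~+++~+ · ~+++~+~+++ gives term 7.

~+++~+~+++~+++~+~+++~+~+++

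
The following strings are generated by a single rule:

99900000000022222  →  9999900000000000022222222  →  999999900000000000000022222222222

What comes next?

99999999900000000000000000022222222222222

Each string has the form 9^{2n-1} 0^{3n+3} 2^{3n-1}, where the shown terms are n = 2, 3, 4.
Setting n = 5 gives 9, 18, 14 characters in each block.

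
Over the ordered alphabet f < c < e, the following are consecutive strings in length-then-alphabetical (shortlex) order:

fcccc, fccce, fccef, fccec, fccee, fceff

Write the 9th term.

Stepping forward 3 times from fceff: fceff → fcefc → fcefe, then the target.

fcecf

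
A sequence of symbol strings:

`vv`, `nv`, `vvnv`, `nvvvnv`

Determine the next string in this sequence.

vvnvnvvvnv

Each term (from the third on) is the two preceding terms concatenated in order: term 3 = vv·nv = vvnv.
Continuing: vvnv · nvvvnv gives term 5.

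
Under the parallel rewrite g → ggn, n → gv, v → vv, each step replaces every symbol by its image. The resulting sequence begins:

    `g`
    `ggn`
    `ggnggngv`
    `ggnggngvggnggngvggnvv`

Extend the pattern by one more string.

ggnggngvggnggngvggnvvggnggngvggnggngvggnvvggnggngvvvvv

Applying the rule to each of the 21 symbols of ggnggngvggnggngvggnvv gives the pieces ggn ggn gv ggn ggn gv ggn vv ggn ggn gv ggn ggn gv ggn vv ggn ggn gv vv vv, which concatenate to the answer.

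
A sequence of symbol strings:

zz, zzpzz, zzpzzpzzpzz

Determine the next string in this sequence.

Each string is two copies of the previous one joined by 'p'.
One more doubling of zzpzzpzzpzz gives the answer.

zzpzzpzzpzzpzzpzzpzzpzz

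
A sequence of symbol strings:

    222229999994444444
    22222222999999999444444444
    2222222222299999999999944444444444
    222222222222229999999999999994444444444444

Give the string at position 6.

Term n consists of 3n-1 2's, followed by 3n 9's, followed by 2n+3 4's, where the shown terms are n = 2, 3, 4, 5.
For term 6, n = 7, so the run lengths are 20, 21, 17.

2222222222222222222299999999999999999999944444444444444444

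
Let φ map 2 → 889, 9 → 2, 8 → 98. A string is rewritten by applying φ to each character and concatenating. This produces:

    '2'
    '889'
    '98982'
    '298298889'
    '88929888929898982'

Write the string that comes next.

Applying the rule to each of the 17 symbols of 88929888929898982 gives the pieces 98 98 2 889 2 98 98 98 2 889 2 98 2 98 2 98 889, which concatenate to the answer.

9898288929898982889298298298889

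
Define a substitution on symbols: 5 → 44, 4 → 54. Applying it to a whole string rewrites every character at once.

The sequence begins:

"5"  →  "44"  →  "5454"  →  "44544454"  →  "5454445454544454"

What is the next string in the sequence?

44544454545444544454445454544454

φ(5454445454544454) expands symbol-by-symbol to 44 54 44 54 54 54 44 54 44 54 44 54 54 54 44 54; joining the 16 pieces gives the next term.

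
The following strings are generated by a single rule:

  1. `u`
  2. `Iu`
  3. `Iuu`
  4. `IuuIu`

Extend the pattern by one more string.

This is a Fibonacci-style word recurrence s(k) = s(k−1)·s(k−2): e.g. Iu·u = Iuu.
The next term joins IuuIu and Iuu.

IuuIuIuu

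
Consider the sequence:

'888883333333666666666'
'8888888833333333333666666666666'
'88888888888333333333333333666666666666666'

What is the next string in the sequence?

888888888888883333333333333333333666666666666666666

The n-th term is 3n-1 8's then 4n-1 3's then 3n+3 6's, where the shown terms are n = 2, 3, 4.
At n = 5 the blocks have lengths 14, 19, 18.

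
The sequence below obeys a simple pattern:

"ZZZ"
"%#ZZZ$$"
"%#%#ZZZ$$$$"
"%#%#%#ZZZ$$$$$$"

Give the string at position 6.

Every step adds %# to the front and $$ to the end of the previous string.
From %#%#%#ZZZ$$$$$$, 2 further steps: %#%#%#ZZZ$$$$$$ → %#%#%#%#ZZZ$$$$$$$$ → (answer).

%#%#%#%#%#ZZZ$$$$$$$$$$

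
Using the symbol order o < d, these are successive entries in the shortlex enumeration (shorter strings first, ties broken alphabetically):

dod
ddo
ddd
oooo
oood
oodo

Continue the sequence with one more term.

oodd

Treat oodo as a base-2 numeral over the given alphabet and add one, carrying through any trailing d's.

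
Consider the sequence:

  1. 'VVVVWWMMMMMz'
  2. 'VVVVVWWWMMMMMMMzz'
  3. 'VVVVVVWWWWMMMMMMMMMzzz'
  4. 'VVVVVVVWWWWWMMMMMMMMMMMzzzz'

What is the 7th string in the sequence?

VVVVVVVVVVWWWWWWWWMMMMMMMMMMMMMMMMMzzzzzzz

The n-th term is n+2 V's then n W's then 2n+1 M's then n-1 z's, where the shown terms are n = 2, 3, 4, 5.
At n = 8 the blocks have lengths 10, 8, 17, 7.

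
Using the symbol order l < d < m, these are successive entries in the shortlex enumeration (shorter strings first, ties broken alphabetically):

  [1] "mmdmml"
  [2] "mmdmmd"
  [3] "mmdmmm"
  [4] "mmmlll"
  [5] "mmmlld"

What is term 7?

mmmldl

Advancing 2 positions from mmmlld through mmmlld → mmmllm reaches term 7.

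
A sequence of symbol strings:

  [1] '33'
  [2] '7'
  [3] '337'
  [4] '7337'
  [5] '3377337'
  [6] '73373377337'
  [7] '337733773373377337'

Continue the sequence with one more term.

73373377337337733773373377337

Each term (from the third on) is the two preceding terms concatenated in order: term 3 = 33·7 = 337.
So term 8 is 73373377337·337733773373377337.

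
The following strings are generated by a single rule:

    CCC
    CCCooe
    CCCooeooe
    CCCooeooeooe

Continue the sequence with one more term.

CCCooeooeooeooe

The strings grow by a fixed suffix ooe each time.
One more step from CCCooeooeooe gives the answer.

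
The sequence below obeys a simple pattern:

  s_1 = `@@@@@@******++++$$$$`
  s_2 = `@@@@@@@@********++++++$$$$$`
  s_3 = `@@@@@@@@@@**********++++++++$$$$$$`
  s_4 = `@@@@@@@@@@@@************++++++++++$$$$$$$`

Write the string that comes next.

@@@@@@@@@@@@@@**************++++++++++++$$$$$$$$

Reading off run lengths: @ runs 6, 8, 10, 12; * runs 6, 8, 10, 12; + runs 4, 6, 8, 10; $ runs 4, 5, 6, 7 — each is linear in n, where the shown terms are n = 2, 3, 4, 5.
For the next term, n = 6, so the run lengths are 14, 14, 12, 8.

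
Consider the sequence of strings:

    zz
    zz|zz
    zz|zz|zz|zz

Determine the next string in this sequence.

zz|zz|zz|zz|zz|zz|zz|zz

Every step duplicates the string with '|' between the halves.
One more doubling of zz|zz|zz|zz gives the answer.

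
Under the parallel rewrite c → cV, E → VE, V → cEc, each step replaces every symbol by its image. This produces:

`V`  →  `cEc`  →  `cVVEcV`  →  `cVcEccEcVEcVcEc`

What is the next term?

cVcEccVVEcVcVVEcVcEcVEcVcEccVVEcV

Replace each of the 15 characters of cVcEccEcVEcVcEc in place — cV cEc cV VE cV cV VE cV cEc VE cV cEc cV VE cV — and concatenate.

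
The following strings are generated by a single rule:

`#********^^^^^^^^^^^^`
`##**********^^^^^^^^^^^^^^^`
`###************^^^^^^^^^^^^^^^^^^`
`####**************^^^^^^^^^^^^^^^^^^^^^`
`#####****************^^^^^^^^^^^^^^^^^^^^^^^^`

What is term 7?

Reading off run lengths: # runs 1, 2, 3, 4, 5; * runs 8, 10, 12, 14, 16; ^ runs 12, 15, 18, 21, 24 — each is linear in n, where the shown terms are n = 3, 4, 5, 6, 7.
Setting n = 9 gives 7, 20, 30 characters in each block.

#######********************^^^^^^^^^^^^^^^^^^^^^^^^^^^^^^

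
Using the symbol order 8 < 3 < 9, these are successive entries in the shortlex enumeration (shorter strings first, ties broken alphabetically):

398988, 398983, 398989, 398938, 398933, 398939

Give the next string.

Find the rightmost character of 398939 below 9, bump it to the next letter, and reset everything to its right to 8.

398998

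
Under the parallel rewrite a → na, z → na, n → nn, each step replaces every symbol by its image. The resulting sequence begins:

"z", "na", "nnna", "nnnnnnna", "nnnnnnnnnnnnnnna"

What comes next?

Replace each of the 16 characters of nnnnnnnnnnnnnnna in place — nn nn nn nn nn nn nn nn nn nn nn nn nn nn nn na — and concatenate.

nnnnnnnnnnnnnnnnnnnnnnnnnnnnnnna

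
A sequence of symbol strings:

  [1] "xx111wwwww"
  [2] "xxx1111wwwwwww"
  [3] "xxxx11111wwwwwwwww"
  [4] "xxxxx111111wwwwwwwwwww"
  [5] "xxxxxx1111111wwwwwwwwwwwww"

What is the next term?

Each string has the form x^{n-1} 1^{n} w^{2n-1}, where the shown terms are n = 3, 4, 5, 6, 7.
At n = 8 the blocks have lengths 7, 8, 15.

xxxxxxx11111111wwwwwwwwwwwwwww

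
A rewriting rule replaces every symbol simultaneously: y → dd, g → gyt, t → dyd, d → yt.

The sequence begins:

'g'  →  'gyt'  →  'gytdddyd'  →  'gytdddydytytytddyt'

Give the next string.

Rewriting the 18 symbols of gytdddydytytytddyt one by one yields gyt dd dyd yt yt yt dd yt dd dyd dd dyd dd dyd yt yt dd dyd; concatenated:

gytdddydytytytddytdddyddddyddddydytytdddyd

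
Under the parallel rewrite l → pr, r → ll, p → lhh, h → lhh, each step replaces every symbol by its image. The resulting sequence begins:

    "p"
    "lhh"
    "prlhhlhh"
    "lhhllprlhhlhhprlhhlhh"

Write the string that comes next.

prlhhlhhprprlhhllprlhhlhhprlhhlhhlhhllprlhhlhhprlhhlhh

Replace each of the 21 characters of lhhllprlhhlhhprlhhlhh in place — pr lhh lhh pr pr lhh ll pr lhh lhh pr lhh lhh lhh ll pr lhh lhh pr lhh lhh — and concatenate.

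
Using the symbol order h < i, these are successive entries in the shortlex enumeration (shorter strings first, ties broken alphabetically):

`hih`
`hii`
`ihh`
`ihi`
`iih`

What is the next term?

Treat iih as a base-2 numeral over the given alphabet and add one, carrying through any trailing i's.

iii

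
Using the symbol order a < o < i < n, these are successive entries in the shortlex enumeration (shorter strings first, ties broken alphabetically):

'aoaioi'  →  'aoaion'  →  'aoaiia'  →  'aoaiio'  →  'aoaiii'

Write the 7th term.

aoaina

Stepping forward 2 times from aoaiii: aoaiii → aoaiin, then the target.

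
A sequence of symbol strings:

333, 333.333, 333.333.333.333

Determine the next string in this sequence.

333.333.333.333.333.333.333.333

Each string is two copies of the previous one joined by '.'.
One more doubling of 333.333.333.333 gives the answer.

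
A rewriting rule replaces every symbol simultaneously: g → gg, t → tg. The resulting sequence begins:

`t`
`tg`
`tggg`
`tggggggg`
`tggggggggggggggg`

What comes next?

tggggggggggggggggggggggggggggggg

φ(tggggggggggggggg) expands symbol-by-symbol to tg gg gg gg gg gg gg gg gg gg gg gg gg gg gg gg; joining the 16 pieces gives the next term.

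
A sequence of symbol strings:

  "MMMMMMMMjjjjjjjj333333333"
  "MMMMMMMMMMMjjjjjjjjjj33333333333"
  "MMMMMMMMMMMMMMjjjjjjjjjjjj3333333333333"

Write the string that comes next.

Reading off run lengths: M runs 8, 11, 14; j runs 8, 10, 12; 3 runs 9, 11, 13 — each is linear in n, where the shown terms are n = 3, 4, 5.
For the next term, n = 6, so the run lengths are 17, 14, 15.

MMMMMMMMMMMMMMMMMjjjjjjjjjjjjjj333333333333333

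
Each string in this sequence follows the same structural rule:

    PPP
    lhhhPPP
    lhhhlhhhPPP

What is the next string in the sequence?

Each term is the previous one with lhhh prepended.
Applying this once more to lhhhlhhhPPP:

lhhhlhhhlhhhPPP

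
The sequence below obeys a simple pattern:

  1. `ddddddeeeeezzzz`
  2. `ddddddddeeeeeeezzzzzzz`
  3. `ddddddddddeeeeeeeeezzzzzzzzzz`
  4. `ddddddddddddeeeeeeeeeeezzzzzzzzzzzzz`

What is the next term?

ddddddddddddddeeeeeeeeeeeeezzzzzzzzzzzzzzzz

Reading off run lengths: d runs 6, 8, 10, 12; e runs 5, 7, 9, 11; z runs 4, 7, 10, 13 — each is linear in n, where the shown terms are n = 2, 3, 4, 5.
For the next term, n = 6, so the run lengths are 14, 13, 16.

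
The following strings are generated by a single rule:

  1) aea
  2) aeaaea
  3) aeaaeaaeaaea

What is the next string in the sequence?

s(k+1) = s(k)·s(k) — each term doubles the last.
One more doubling of aeaaeaaeaaea gives the answer.

aeaaeaaeaaeaaeaaeaaeaaea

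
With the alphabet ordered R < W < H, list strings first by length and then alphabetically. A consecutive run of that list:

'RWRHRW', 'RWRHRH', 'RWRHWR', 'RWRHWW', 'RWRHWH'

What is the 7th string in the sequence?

Advancing 2 positions from RWRHWH through RWRHWH → RWRHHR reaches term 7.

RWRHHW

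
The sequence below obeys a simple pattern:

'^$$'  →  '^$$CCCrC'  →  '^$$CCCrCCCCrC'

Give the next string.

Each term is the previous one with CCCrC appended.
So the next term is ^$$CCCrCCCCrC·CCCrC.

^$$CCCrCCCCrCCCCrC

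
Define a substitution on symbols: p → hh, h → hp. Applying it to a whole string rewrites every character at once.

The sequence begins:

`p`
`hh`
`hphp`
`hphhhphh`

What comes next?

hphhhphphphhhphp

Apply φ to hphhhphh symbol by symbol: h→hp, p→hh, h→hp, h→hp, h→hp, p→hh, h→hp, h→hp; joined: hp hh hp hp hp hh hp hp.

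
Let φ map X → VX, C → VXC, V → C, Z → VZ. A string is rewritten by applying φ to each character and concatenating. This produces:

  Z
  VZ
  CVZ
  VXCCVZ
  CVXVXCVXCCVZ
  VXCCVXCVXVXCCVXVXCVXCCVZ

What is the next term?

Rewriting the 24 symbols of VXCCVXCVXVXCCVXVXCVXCCVZ one by one yields C VX VXC VXC C VX VXC C VX C VX VXC VXC C VX C VX VXC C VX VXC VXC C VZ; concatenated:

CVXVXCVXCCVXVXCCVXCVXVXCVXCCVXCVXVXCCVXVXCVXCCVZ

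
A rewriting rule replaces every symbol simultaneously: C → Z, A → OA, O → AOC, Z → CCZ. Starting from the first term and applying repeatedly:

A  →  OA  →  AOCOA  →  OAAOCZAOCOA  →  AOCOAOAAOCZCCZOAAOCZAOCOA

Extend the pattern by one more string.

OAAOCZAOCOAAOCOAOAAOCZCCZZZCCZAOCOAOAAOCZCCZOAAOCZAOCOA

φ(AOCOAOAAOCZCCZOAAOCZAOCOA) expands symbol-by-symbol to OA AOC Z AOC OA AOC OA OA AOC Z CCZ Z Z CCZ AOC OA OA AOC Z CCZ OA AOC Z AOC OA; joining the 25 pieces gives the next term.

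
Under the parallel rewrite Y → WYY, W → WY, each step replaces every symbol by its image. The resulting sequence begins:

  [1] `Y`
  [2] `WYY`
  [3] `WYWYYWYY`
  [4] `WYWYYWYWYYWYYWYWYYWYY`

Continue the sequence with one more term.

WYWYYWYWYYWYYWYWYYWYWYYWYYWYWYYWYYWYWYYWYWYYWYYWYWYYWYY

Applying the rule to each of the 21 symbols of WYWYYWYWYYWYYWYWYYWYY gives the pieces WY WYY WY WYY WYY WY WYY WY WYY WYY WY WYY WYY WY WYY WY WYY WYY WY WYY WYY, which concatenate to the answer.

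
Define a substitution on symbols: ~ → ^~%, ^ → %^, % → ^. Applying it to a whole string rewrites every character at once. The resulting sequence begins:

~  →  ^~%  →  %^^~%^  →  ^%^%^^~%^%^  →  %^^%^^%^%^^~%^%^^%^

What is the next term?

^%^%^^%^%^^%^^%^%^^~%^%^^%^%^^%^

Replace each of the 19 characters of %^^%^^%^%^^~%^%^^%^ in place — ^ %^ %^ ^ %^ %^ ^ %^ ^ %^ %^ ^~% ^ %^ ^ %^ %^ ^ %^ — and concatenate.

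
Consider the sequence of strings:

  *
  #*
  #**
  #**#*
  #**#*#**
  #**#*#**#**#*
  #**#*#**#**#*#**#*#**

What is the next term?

From term 3 onward, concatenate the last term with the second-to-last: #*·* = #**, #**·#* = #**#*, …
The next term joins #**#*#**#**#*#**#*#** and #**#*#**#**#*.

#**#*#**#**#*#**#*#**#**#*#**#**#*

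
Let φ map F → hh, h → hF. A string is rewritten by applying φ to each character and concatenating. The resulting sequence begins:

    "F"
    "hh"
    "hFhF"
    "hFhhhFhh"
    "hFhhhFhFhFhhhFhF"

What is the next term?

Rewriting the 16 symbols of hFhhhFhFhFhhhFhF one by one yields hF hh hF hF hF hh hF hh hF hh hF hF hF hh hF hh; concatenated:

hFhhhFhFhFhhhFhhhFhhhFhFhFhhhFhh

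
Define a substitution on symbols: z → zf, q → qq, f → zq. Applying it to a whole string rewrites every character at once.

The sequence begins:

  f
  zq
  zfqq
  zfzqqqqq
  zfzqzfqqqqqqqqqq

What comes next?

zfzqzfqqzfzqqqqqqqqqqqqqqqqqqqqq

Replace each of the 16 characters of zfzqzfqqqqqqqqqq in place — zf zq zf qq zf zq qq qq qq qq qq qq qq qq qq qq — and concatenate.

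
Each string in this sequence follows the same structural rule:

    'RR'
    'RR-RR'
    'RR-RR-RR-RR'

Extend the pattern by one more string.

RR-RR-RR-RR-RR-RR-RR-RR

Each string is two copies of the previous one joined by '-'.
So the next term is two copies of RR-RR-RR-RR with '-' between the halves.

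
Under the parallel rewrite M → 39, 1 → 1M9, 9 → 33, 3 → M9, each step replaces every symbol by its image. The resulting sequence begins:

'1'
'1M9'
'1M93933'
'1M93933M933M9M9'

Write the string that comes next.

Replace each of the 15 characters of 1M93933M933M9M9 in place — 1M9 39 33 M9 33 M9 M9 39 33 M9 M9 39 33 39 33 — and concatenate.

1M93933M933M9M93933M9M939333933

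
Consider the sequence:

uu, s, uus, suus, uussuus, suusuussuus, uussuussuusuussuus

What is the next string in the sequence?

Each term (from the third on) is the two preceding terms concatenated in order: term 3 = uu·s = uus.
So term 8 is suusuussuus·uussuussuusuussuus.

suusuussuusuussuussuusuussuus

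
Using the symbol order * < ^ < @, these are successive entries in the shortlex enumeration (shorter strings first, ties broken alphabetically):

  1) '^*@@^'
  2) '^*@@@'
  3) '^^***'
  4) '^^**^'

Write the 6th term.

Continuing the enumeration 2 steps past ^^**^: ^^**^ → ^^**@ → (answer).

^^*^*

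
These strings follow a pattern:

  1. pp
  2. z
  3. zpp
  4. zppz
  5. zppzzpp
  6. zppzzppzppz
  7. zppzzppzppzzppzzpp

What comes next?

This is a Fibonacci-style word recurrence s(k) = s(k−1)·s(k−2): e.g. z·pp = zpp.
So term 8 is zppzzppzppzzppzzpp·zppzzppzppz.

zppzzppzppzzppzzppzppzzppzppz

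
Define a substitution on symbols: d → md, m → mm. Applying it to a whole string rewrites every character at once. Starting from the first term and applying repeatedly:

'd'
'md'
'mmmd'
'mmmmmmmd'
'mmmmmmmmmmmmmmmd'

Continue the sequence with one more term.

Rewriting the 16 symbols of mmmmmmmmmmmmmmmd one by one yields mm mm mm mm mm mm mm mm mm mm mm mm mm mm mm md; concatenated:

mmmmmmmmmmmmmmmmmmmmmmmmmmmmmmmd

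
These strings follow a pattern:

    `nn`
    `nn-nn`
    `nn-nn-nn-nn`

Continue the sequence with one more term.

s(k+1) = s(k)·-·s(k) — each term doubles the last with '-' between the halves.
Doubling nn-nn-nn-nn with '-' between the halves:

nn-nn-nn-nn-nn-nn-nn-nn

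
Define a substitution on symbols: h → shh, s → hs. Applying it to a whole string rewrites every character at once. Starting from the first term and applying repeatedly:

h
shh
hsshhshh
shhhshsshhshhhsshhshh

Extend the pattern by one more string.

Rewriting the 21 symbols of shhhshsshhshhhsshhshh one by one yields hs shh shh shh hs shh hs hs shh shh hs shh shh shh hs hs shh shh hs shh shh; concatenated:

hsshhshhshhhsshhhshsshhshhhsshhshhshhhshsshhshhhsshhshh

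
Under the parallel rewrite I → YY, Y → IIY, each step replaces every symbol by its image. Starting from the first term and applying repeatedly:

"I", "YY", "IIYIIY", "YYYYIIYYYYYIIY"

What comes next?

Rewriting the 14 symbols of YYYYIIYYYYYIIY one by one yields IIY IIY IIY IIY YY YY IIY IIY IIY IIY IIY YY YY IIY; concatenated:

IIYIIYIIYIIYYYYYIIYIIYIIYIIYIIYYYYYIIY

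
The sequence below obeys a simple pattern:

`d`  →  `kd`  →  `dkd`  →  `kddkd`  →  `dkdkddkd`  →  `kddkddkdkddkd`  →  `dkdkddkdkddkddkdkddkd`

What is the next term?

This is a Fibonacci-style word recurrence s(k) = s(k−2)·s(k−1): e.g. d·kd = dkd.
Continuing: kddkddkdkddkd · dkdkddkdkddkddkdkddkd gives term 8.

kddkddkdkddkddkdkddkdkddkddkdkddkd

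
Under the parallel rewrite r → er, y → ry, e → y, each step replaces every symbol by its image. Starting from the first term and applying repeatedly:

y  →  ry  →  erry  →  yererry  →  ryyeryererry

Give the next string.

erryryyerryyeryererry

Expanding ryyeryererry: r→er, y→ry, y→ry, e→y, r→er, y→ry, e→y, r→er, e→y, r→er, r→er, y→ry. Concatenated: er ry ry y er ry y er y er er ry.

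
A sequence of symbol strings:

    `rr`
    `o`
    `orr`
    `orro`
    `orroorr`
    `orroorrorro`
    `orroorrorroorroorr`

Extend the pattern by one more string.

orroorrorroorroorrorroorrorro

This is a Fibonacci-style word recurrence s(k) = s(k−1)·s(k−2): e.g. o·rr = orr.
Continuing: orroorrorroorroorr · orroorrorro gives term 8.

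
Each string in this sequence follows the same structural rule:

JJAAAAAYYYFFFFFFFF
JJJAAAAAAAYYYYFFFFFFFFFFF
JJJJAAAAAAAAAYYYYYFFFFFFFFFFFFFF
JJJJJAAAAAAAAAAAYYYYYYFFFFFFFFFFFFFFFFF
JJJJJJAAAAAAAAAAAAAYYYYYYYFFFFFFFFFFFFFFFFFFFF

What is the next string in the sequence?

JJJJJJJAAAAAAAAAAAAAAAYYYYYYYYFFFFFFFFFFFFFFFFFFFFFFF

Each string has the form J^{n-1} A^{2n-1} Y^{n} F^{3n-1}, where the shown terms are n = 3, 4, 5, 6, 7.
Setting n = 8 gives 7, 15, 8, 23 characters in each block.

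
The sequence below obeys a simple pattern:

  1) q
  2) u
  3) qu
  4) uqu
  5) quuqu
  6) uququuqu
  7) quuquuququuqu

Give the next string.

uququuququuquuququuqu

This is a Fibonacci-style word recurrence s(k) = s(k−2)·s(k−1): e.g. q·u = qu.
The next term joins uququuqu and quuquuququuqu.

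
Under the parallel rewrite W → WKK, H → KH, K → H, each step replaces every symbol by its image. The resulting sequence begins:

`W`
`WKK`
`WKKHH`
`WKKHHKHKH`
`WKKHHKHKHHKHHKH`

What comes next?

Replace each of the 15 characters of WKKHHKHKHHKHHKH in place — WKK H H KH KH H KH H KH KH H KH KH H KH — and concatenate.

WKKHHKHKHHKHHKHKHHKHKHHKH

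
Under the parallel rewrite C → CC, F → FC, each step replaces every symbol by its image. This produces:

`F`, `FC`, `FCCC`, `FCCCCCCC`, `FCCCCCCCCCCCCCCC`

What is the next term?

Replace each of the 16 characters of FCCCCCCCCCCCCCCC in place — FC CC CC CC CC CC CC CC CC CC CC CC CC CC CC CC — and concatenate.

FCCCCCCCCCCCCCCCCCCCCCCCCCCCCCCC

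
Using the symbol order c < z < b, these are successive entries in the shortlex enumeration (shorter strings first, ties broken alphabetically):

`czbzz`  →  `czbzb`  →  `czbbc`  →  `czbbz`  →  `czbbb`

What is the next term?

cbccc

Find the rightmost character of czbbb below b, bump it to the next letter, and reset everything to its right to c.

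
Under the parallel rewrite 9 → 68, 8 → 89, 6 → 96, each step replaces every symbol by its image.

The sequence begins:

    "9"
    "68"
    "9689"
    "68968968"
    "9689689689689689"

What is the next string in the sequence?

Rewriting the 16 symbols of 9689689689689689 one by one yields 68 96 89 68 96 89 68 96 89 68 96 89 68 96 89 68; concatenated:

68968968968968968968968968968968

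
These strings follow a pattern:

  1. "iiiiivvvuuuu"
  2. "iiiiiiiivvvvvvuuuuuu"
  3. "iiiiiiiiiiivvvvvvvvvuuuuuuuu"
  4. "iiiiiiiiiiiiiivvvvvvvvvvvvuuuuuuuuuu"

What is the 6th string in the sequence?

iiiiiiiiiiiiiiiiiiiivvvvvvvvvvvvvvvvvvuuuuuuuuuuuuuu

Each string has the form i^{3n+2} v^{3n} u^{2n+2} (n = 1, 2, …).
At n = 6 the blocks have lengths 20, 18, 14.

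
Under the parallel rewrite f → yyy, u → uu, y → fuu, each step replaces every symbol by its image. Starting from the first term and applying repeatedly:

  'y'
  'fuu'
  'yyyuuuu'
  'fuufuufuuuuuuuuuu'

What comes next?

φ(fuufuufuuuuuuuuuu) expands symbol-by-symbol to yyy uu uu yyy uu uu yyy uu uu uu uu uu uu uu uu uu uu; joining the 17 pieces gives the next term.

yyyuuuuyyyuuuuyyyuuuuuuuuuuuuuuuuuuuu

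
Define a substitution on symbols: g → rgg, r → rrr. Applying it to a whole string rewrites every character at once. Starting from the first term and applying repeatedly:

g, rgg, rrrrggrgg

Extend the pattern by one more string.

Expanding rrrrggrgg: r→rrr, r→rrr, r→rrr, r→rrr, g→rgg, g→rgg, r→rrr, g→rgg, g→rgg. Concatenated: rrr rrr rrr rrr rgg rgg rrr rgg rgg.

rrrrrrrrrrrrrggrggrrrrggrgg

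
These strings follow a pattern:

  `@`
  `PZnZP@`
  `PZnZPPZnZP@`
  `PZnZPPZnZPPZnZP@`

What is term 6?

PZnZPPZnZPPZnZPPZnZPPZnZP@

Each term is the previous one with PZnZP prepended.
From PZnZPPZnZPPZnZP@, 2 further steps: PZnZPPZnZPPZnZP@ → PZnZPPZnZPPZnZPPZnZP@ → (answer).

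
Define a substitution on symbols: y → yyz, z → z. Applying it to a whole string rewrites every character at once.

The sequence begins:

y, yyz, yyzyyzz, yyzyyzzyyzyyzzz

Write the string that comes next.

Rewriting the 15 symbols of yyzyyzzyyzyyzzz one by one yields yyz yyz z yyz yyz z z yyz yyz z yyz yyz z z z; concatenated:

yyzyyzzyyzyyzzzyyzyyzzyyzyyzzzz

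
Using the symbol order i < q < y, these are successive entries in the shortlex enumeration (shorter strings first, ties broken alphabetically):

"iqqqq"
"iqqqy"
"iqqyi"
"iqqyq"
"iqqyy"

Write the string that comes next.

Treat iqqyy as a base-3 numeral over the given alphabet and add one, carrying through any trailing y's.

iqyii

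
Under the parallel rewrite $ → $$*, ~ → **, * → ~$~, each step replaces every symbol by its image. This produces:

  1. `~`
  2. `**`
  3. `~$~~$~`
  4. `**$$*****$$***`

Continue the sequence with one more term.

~$~~$~$$*$$*~$~~$~~$~~$~~$~$$*$$*~$~~$~~$~

Replace each of the 14 characters of **$$*****$$*** in place — ~$~ ~$~ $$* $$* ~$~ ~$~ ~$~ ~$~ ~$~ $$* $$* ~$~ ~$~ ~$~ — and concatenate.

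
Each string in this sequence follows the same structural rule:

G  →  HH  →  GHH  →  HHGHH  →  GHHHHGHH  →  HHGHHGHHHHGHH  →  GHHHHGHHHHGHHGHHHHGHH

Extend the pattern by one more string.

HHGHHGHHHHGHHGHHHHGHHHHGHHGHHHHGHH

Each term (from the third on) is the two preceding terms concatenated in order: term 3 = G·HH = GHH.
Continuing: HHGHHGHHHHGHH · GHHHHGHHHHGHHGHHHHGHH gives term 8.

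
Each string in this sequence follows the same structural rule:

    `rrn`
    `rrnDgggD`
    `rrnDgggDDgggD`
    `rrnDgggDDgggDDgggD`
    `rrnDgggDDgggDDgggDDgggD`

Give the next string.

rrnDgggDDgggDDgggDDgggDDgggD

The strings grow by a fixed suffix DgggD each time.
So the next term is rrnDgggDDgggDDgggDDgggD·DgggD.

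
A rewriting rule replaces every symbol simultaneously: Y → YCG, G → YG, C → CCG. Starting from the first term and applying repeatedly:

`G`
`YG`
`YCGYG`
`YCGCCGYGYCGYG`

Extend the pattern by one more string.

Rewriting the 13 symbols of YCGCCGYGYCGYG one by one yields YCG CCG YG CCG CCG YG YCG YG YCG CCG YG YCG YG; concatenated:

YCGCCGYGCCGCCGYGYCGYGYCGCCGYGYCGYG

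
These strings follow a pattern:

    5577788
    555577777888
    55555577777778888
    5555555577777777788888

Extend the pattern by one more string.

555555555577777777777888888

The n-th term is 2n 5's then 2n+1 7's then n+1 8's (n = 1, 2, …).
At n = 5 the blocks have lengths 10, 11, 6.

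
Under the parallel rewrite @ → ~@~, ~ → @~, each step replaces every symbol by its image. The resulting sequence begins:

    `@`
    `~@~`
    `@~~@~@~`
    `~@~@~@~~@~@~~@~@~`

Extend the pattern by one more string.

Replace each of the 17 characters of ~@~@~@~~@~@~~@~@~ in place — @~ ~@~ @~ ~@~ @~ ~@~ @~ @~ ~@~ @~ ~@~ @~ @~ ~@~ @~ ~@~ @~ — and concatenate.

@~~@~@~~@~@~~@~@~@~~@~@~~@~@~@~~@~@~~@~@~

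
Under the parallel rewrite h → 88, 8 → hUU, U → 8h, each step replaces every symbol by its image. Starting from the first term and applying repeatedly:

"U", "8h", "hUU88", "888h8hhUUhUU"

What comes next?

hUUhUUhUU88hUU88888h8h888h8h

Expanding 888h8hhUUhUU: 8→hUU, 8→hUU, 8→hUU, h→88, 8→hUU, h→88, h→88, U→8h, U→8h, h→88, U→8h, U→8h. Concatenated: hUU hUU hUU 88 hUU 88 88 8h 8h 88 8h 8h.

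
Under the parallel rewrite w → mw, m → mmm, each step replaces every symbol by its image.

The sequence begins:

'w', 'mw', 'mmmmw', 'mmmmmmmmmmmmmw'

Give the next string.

φ(mmmmmmmmmmmmmw) expands symbol-by-symbol to mmm mmm mmm mmm mmm mmm mmm mmm mmm mmm mmm mmm mmm mw; joining the 14 pieces gives the next term.

mmmmmmmmmmmmmmmmmmmmmmmmmmmmmmmmmmmmmmmmw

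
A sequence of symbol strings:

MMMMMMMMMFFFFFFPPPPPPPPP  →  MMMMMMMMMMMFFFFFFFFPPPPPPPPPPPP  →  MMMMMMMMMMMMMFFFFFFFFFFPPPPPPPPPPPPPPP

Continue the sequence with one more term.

MMMMMMMMMMMMMMMFFFFFFFFFFFFPPPPPPPPPPPPPPPPPP

Reading off run lengths: M runs 9, 11, 13; F runs 6, 8, 10; P runs 9, 12, 15 — each is linear in n, where the shown terms are n = 3, 4, 5.
At n = 6 the blocks have lengths 15, 12, 18.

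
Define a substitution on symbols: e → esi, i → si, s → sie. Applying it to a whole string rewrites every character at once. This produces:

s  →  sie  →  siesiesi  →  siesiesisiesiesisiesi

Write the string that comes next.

siesiesisiesiesisiesisiesiesisiesiesisiesisiesiesisiesi

Replace each of the 21 characters of siesiesisiesiesisiesi in place — sie si esi sie si esi sie si sie si esi sie si esi sie si sie si esi sie si — and concatenate.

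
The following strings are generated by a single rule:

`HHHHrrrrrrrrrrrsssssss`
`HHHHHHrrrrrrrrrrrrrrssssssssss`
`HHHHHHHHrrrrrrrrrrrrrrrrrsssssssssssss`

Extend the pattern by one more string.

The n-th term is 2n-2 H's then 3n+2 r's then 3n-2 s's, where the shown terms are n = 3, 4, 5.
For the next term, n = 6, so the run lengths are 10, 20, 16.

HHHHHHHHHHrrrrrrrrrrrrrrrrrrrrssssssssssssssss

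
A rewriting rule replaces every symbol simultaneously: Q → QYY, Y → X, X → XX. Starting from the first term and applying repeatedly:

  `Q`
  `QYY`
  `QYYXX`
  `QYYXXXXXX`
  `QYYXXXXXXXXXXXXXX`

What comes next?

QYYXXXXXXXXXXXXXXXXXXXXXXXXXXXXXX

Replace each of the 17 characters of QYYXXXXXXXXXXXXXX in place — QYY X X XX XX XX XX XX XX XX XX XX XX XX XX XX XX — and concatenate.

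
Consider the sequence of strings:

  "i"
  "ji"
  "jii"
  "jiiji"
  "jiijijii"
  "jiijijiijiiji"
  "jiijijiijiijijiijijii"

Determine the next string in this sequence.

jiijijiijiijijiijijiijiijijiijiiji

This is a Fibonacci-style word recurrence s(k) = s(k−1)·s(k−2): e.g. ji·i = jii.
The next term joins jiijijiijiijijiijijii and jiijijiijiiji.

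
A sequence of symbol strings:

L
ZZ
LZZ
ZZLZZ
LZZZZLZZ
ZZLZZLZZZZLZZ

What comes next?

LZZZZLZZZZLZZLZZZZLZZ

This is a Fibonacci-style word recurrence s(k) = s(k−2)·s(k−1): e.g. L·ZZ = LZZ.
So term 7 is LZZZZLZZ·ZZLZZLZZZZLZZ.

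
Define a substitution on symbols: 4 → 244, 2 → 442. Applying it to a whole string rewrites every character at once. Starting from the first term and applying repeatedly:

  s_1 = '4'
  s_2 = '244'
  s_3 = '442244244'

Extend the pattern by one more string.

244244442442244244442244244

Expanding 442244244: 4→244, 4→244, 2→442, 2→442, 4→244, 4→244, 2→442, 4→244, 4→244. Concatenated: 244 244 442 442 244 244 442 244 244.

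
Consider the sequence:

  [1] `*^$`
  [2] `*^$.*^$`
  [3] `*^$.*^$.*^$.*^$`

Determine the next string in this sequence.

*^$.*^$.*^$.*^$.*^$.*^$.*^$.*^$

Every step duplicates the string with '.' between the halves.
One more doubling of *^$.*^$.*^$.*^$ gives the answer.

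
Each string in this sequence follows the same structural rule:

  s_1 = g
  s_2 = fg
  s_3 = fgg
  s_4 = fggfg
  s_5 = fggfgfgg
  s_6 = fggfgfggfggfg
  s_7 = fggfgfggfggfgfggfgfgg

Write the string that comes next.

fggfgfggfggfgfggfgfggfggfgfggfggfg

This is a Fibonacci-style word recurrence s(k) = s(k−1)·s(k−2): e.g. fg·g = fgg.
So term 8 is fggfgfggfggfgfggfgfgg·fggfgfggfggfg.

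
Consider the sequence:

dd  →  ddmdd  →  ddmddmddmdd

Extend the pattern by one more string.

Every step duplicates the string with 'm' between the halves.
One more doubling of ddmddmddmdd gives the answer.

ddmddmddmddmddmddmddmdd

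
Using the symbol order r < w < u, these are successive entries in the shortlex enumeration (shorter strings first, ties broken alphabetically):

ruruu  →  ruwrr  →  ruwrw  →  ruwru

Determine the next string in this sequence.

ruwwr

The successor of ruwru increments the rightmost position that isn't already u and resets every position after it to r.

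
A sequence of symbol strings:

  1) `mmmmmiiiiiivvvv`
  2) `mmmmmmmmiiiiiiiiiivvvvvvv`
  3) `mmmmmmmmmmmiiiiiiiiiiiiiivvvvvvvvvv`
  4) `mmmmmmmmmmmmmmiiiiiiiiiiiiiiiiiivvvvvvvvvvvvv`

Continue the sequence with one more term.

mmmmmmmmmmmmmmmmmiiiiiiiiiiiiiiiiiiiiiivvvvvvvvvvvvvvvv

Reading off run lengths: m runs 5, 8, 11, 14; i runs 6, 10, 14, 18; v runs 4, 7, 10, 13 — each is linear in n, where the shown terms are n = 2, 3, 4, 5.
Setting n = 6 gives 17, 22, 16 characters in each block.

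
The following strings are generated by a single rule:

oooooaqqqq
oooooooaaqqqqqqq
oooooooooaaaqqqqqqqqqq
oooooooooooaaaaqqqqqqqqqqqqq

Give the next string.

oooooooooooooaaaaaqqqqqqqqqqqqqqqq

The n-th term is 2n+3 o's then n a's then 3n+1 q's (n = 1, 2, …).
Setting n = 5 gives 13, 5, 16 characters in each block.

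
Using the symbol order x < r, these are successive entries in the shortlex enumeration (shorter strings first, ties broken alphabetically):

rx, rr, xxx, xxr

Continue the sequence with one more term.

xrx

Find the rightmost character of xxr below r, bump it to the next letter, and reset everything to its right to x.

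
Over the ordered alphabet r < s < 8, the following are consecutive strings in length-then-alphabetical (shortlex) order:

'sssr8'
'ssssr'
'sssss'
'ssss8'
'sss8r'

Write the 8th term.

ss8rr

Advancing 3 positions from sss8r through sss8r → sss8s → sss88 reaches term 8.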